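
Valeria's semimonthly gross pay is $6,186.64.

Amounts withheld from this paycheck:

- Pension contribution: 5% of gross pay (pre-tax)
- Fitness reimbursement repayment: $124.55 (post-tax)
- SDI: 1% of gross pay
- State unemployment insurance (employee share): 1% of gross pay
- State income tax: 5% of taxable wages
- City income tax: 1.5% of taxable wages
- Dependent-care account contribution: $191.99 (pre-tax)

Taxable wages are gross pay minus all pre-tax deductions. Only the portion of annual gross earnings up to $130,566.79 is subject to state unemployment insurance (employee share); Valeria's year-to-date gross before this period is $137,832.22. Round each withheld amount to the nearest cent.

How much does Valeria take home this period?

$5,129.35

Pension contribution: $6,186.64 × 0.05 = $309.33
Dependent-care account contribution: $191.99
Pre-tax total = $309.33 + $191.99 = $501.32
Taxable wages = $6,186.64 − $501.32 = $5,685.32
State income tax: $5,685.32 × 0.05 = $284.27
City income tax: $5,685.32 × 0.015 = $85.28
SDI: $6,186.64 × 0.01 = $61.87
State unemployment insurance (employee share): annual cap $130,566.79 already reached (YTD $137,832.22), so $0.00
Fitness reimbursement repayment: $124.55
Total deductions = $309.33 + $191.99 + $284.27 + $85.28 + $61.87 + $0.00 + $124.55 = $1,057.29
Net pay = $6,186.64 − $1,057.29 = $5,129.35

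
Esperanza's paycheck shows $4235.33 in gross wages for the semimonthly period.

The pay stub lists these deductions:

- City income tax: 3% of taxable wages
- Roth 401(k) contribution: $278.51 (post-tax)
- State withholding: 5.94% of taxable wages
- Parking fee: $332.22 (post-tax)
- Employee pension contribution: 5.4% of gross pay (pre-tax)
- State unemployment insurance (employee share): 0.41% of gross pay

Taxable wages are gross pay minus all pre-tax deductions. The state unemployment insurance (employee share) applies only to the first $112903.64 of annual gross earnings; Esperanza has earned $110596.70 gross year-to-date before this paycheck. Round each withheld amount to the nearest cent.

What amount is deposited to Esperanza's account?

Employee pension contribution: $4235.33 × 0.054 = $228.71
Taxable wages = $4235.33 − $228.71 = $4006.62
City income tax: $4006.62 × 0.03 = $120.20
State withholding: $4006.62 × 0.0594 = $237.99
State unemployment insurance (employee share): only $112903.64 − $110596.70 = $2306.94 of this check is subject → $2306.94 × 0.0041 = $9.46
Parking fee: $332.22
Roth 401(k) contribution: $278.51
Total deductions = $228.71 + $120.20 + $237.99 + $9.46 + $332.22 + $278.51 = $1207.09
Net pay = $4235.33 − $1207.09 = $3028.24

$3028.24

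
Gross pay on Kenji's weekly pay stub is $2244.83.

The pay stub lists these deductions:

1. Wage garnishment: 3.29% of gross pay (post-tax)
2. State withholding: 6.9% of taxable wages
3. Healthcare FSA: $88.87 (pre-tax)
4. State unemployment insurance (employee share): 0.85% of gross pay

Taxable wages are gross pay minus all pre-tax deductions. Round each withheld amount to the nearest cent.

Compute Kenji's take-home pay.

$1914.27

Healthcare FSA: $88.87
Taxable wages = $2244.83 − $88.87 = $2155.96
State withholding: $2155.96 × 0.069 = $148.76
State unemployment insurance (employee share): $2244.83 × 0.0085 = $19.08
Wage garnishment: $2244.83 × 0.0329 = $73.85
Total deductions = $88.87 + $148.76 + $19.08 + $73.85 = $330.56
Net pay = $2244.83 − $330.56 = $1914.27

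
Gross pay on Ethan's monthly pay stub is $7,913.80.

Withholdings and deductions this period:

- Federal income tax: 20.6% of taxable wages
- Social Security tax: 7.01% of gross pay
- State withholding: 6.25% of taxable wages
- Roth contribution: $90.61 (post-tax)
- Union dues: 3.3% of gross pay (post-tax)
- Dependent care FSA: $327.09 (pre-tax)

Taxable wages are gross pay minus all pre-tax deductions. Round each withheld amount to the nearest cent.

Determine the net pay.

$4,643.15

Dependent care FSA: $327.09
Taxable wages = $7,913.80 − $327.09 = $7,586.71
State withholding: $7,586.71 × 0.0625 = $474.17
Federal income tax: $7,586.71 × 0.206 = $1,562.86
Social Security tax: $7,913.80 × 0.0701 = $554.76
Roth contribution: $90.61
Union dues: $7,913.80 × 0.033 = $261.16
Total deductions = $327.09 + $474.17 + $1,562.86 + $554.76 + $90.61 + $261.16 = $3,270.65
Net pay = $7,913.80 − $3,270.65 = $4,643.15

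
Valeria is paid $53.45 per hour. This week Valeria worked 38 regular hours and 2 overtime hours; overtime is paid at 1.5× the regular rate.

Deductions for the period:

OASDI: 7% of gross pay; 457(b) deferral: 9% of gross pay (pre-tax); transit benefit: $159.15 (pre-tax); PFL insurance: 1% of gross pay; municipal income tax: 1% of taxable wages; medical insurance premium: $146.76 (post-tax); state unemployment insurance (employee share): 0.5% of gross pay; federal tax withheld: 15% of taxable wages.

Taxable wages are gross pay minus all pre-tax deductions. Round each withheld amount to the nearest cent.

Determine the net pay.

$1,208.43

Regular pay: 38 × $53.45 = $2,031.10
Overtime pay: 2 × $53.45 × 1.5 = $160.35
Gross pay = $2,031.10 + $160.35 = $2,191.45
Transit benefit: $159.15
457(b) deferral: $2,191.45 × 0.09 = $197.23
Pre-tax total = $159.15 + $197.23 = $356.38
Taxable wages = $2,191.45 − $356.38 = $1,835.07
Federal tax withheld: $1,835.07 × 0.15 = $275.26
Municipal income tax: $1,835.07 × 0.01 = $18.35
PFL insurance: $2,191.45 × 0.01 = $21.91
OASDI: $2,191.45 × 0.07 = $153.40
State unemployment insurance (employee share): $2,191.45 × 0.005 = $10.96
Medical insurance premium: $146.76
Total deductions = $159.15 + $197.23 + $275.26 + $18.35 + $21.91 + $153.40 + $10.96 + $146.76 = $983.02
Net pay = $2,191.45 − $983.02 = $1,208.43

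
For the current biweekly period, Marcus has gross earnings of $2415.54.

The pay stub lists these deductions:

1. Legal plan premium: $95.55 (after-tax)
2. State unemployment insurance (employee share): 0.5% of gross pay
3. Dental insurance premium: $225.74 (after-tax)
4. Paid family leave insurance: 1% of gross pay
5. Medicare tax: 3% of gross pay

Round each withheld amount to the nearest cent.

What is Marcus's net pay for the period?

$1985.54

Paid family leave insurance: $2415.54 × 0.01 = $24.16
State unemployment insurance (employee share): $2415.54 × 0.005 = $12.08
Medicare tax: $2415.54 × 0.03 = $72.47
Dental insurance premium: $225.74
Legal plan premium: $95.55
Total deductions = $24.16 + $12.08 + $72.47 + $225.74 + $95.55 = $430.00
Net pay = $2415.54 − $430.00 = $1985.54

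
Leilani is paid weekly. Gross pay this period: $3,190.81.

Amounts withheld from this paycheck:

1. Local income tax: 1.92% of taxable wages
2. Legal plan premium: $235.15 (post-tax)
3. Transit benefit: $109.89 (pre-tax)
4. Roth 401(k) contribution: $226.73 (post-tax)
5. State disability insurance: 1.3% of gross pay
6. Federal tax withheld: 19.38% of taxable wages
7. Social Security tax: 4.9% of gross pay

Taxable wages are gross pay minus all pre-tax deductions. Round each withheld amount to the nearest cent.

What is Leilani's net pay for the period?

Transit benefit: $109.89
Taxable wages = $3,190.81 − $109.89 = $3,080.92
Federal tax withheld: $3,080.92 × 0.1938 = $597.08
Local income tax: $3,080.92 × 0.0192 = $59.15
Social Security tax: $3,190.81 × 0.049 = $156.35
State disability insurance: $3,190.81 × 0.013 = $41.48
Roth 401(k) contribution: $226.73
Legal plan premium: $235.15
Total deductions = $109.89 + $597.08 + $59.15 + $156.35 + $41.48 + $226.73 + $235.15 = $1,425.83
Net pay = $3,190.81 − $1,425.83 = $1,764.98

$1,764.98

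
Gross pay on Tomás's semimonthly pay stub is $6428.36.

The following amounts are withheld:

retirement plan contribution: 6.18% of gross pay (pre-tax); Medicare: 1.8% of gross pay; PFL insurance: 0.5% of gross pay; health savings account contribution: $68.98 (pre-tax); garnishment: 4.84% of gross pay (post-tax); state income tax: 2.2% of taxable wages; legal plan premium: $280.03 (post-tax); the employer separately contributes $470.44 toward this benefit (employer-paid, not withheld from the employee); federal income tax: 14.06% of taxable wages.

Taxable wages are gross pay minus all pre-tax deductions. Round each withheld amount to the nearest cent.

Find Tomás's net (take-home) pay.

$4253.66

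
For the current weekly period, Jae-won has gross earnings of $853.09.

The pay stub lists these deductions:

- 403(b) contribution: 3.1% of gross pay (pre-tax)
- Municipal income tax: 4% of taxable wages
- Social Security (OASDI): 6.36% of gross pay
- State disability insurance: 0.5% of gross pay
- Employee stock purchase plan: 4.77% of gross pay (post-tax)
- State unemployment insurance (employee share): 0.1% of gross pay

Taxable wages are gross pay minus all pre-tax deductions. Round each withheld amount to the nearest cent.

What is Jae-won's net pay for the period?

$693.50

403(b) contribution: $853.09 × 0.031 = $26.45
Taxable wages = $853.09 − $26.45 = $826.64
Municipal income tax: $826.64 × 0.04 = $33.07
Social Security (OASDI): $853.09 × 0.0636 = $54.26
State unemployment insurance (employee share): $853.09 × 0.001 = $0.85
State disability insurance: $853.09 × 0.005 = $4.27
Employee stock purchase plan: $853.09 × 0.0477 = $40.69
Total deductions = $26.45 + $33.07 + $54.26 + $0.85 + $4.27 + $40.69 = $159.59
Net pay = $853.09 − $159.59 = $693.50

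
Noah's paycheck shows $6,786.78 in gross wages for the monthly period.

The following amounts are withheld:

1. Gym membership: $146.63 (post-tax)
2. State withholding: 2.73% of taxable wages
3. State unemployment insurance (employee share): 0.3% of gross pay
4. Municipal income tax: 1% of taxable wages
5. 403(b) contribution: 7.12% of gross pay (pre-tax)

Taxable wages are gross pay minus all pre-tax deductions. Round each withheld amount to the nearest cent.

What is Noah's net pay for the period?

$5,901.44

403(b) contribution: $6,786.78 × 0.0712 = $483.22
Taxable wages = $6,786.78 − $483.22 = $6,303.56
Municipal income tax: $6,303.56 × 0.01 = $63.04
State withholding: $6,303.56 × 0.0273 = $172.09
State unemployment insurance (employee share): $6,786.78 × 0.003 = $20.36
Gym membership: $146.63
Total deductions = $483.22 + $63.04 + $172.09 + $20.36 + $146.63 = $885.34
Net pay = $6,786.78 − $885.34 = $5,901.44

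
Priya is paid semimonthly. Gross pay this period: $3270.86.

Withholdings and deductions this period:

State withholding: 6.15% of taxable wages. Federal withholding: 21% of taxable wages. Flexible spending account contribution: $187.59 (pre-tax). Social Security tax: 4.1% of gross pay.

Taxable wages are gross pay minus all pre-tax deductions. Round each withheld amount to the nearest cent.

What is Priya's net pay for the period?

Flexible spending account contribution: $187.59
Taxable wages = $3270.86 − $187.59 = $3083.27
Federal withholding: $3083.27 × 0.21 = $647.49
State withholding: $3083.27 × 0.0615 = $189.62
Social Security tax: $3270.86 × 0.041 = $134.11
Total deductions = $187.59 + $647.49 + $189.62 + $134.11 = $1158.81
Net pay = $3270.86 − $1158.81 = $2112.05

$2112.05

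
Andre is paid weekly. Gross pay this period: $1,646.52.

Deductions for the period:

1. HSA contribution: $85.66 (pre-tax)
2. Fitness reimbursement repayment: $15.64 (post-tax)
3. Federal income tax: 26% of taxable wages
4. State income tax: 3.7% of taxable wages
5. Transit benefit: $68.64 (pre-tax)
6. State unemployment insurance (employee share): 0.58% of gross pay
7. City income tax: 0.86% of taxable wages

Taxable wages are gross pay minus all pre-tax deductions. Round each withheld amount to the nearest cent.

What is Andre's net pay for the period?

$1,011.01

Transit benefit: $68.64
HSA contribution: $85.66
Pre-tax total = $68.64 + $85.66 = $154.30
Taxable wages = $1,646.52 − $154.30 = $1,492.22
State income tax: $1,492.22 × 0.037 = $55.21
Federal income tax: $1,492.22 × 0.26 = $387.98
City income tax: $1,492.22 × 0.0086 = $12.83
State unemployment insurance (employee share): $1,646.52 × 0.0058 = $9.55
Fitness reimbursement repayment: $15.64
Total deductions = $68.64 + $85.66 + $55.21 + $387.98 + $12.83 + $9.55 + $15.64 = $635.51
Net pay = $1,646.52 − $635.51 = $1,011.01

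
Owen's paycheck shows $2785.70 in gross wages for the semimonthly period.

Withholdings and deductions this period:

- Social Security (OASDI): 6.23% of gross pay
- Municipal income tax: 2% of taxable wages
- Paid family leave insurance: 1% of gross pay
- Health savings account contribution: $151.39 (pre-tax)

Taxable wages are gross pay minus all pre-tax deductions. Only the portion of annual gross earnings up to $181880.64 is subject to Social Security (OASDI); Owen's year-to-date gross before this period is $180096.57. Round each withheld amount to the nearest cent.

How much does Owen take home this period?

Health savings account contribution: $151.39
Taxable wages = $2785.70 − $151.39 = $2634.31
Municipal income tax: $2634.31 × 0.02 = $52.69
Social Security (OASDI): only $181880.64 − $180096.57 = $1784.07 of this check is subject → $1784.07 × 0.0623 = $111.15
Paid family leave insurance: $2785.70 × 0.01 = $27.86
Total deductions = $151.39 + $52.69 + $111.15 + $27.86 = $343.09
Net pay = $2785.70 − $343.09 = $2442.61

$2442.61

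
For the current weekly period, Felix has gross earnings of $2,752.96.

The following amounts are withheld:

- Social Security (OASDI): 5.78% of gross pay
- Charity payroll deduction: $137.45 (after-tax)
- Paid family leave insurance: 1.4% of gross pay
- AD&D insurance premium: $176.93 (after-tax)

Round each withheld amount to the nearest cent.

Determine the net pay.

Paid family leave insurance: $2,752.96 × 0.014 = $38.54
Social Security (OASDI): $2,752.96 × 0.0578 = $159.12
Charity payroll deduction: $137.45
AD&D insurance premium: $176.93
Total deductions = $38.54 + $159.12 + $137.45 + $176.93 = $512.04
Net pay = $2,752.96 − $512.04 = $2,240.92

$2,240.92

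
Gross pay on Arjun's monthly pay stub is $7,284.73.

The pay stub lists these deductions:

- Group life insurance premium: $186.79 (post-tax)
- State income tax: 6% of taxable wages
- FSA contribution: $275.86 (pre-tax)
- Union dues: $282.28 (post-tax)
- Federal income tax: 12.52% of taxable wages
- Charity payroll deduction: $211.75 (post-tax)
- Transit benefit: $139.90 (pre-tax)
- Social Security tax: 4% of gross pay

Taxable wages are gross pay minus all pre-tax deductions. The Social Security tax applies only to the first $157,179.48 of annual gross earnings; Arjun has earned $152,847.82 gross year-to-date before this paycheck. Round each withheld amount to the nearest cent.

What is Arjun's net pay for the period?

$4,742.74

FSA contribution: $275.86
Transit benefit: $139.90
Pre-tax total = $275.86 + $139.90 = $415.76
Taxable wages = $7,284.73 − $415.76 = $6,868.97
Federal income tax: $6,868.97 × 0.1252 = $860.00
State income tax: $6,868.97 × 0.06 = $412.14
Social Security tax: only $157,179.48 − $152,847.82 = $4,331.66 of this check is subject → $4,331.66 × 0.04 = $173.27
Group life insurance premium: $186.79
Charity payroll deduction: $211.75
Union dues: $282.28
Total deductions = $275.86 + $139.90 + $860.00 + $412.14 + $173.27 + $186.79 + $211.75 + $282.28 = $2,541.99
Net pay = $7,284.73 − $2,541.99 = $4,742.74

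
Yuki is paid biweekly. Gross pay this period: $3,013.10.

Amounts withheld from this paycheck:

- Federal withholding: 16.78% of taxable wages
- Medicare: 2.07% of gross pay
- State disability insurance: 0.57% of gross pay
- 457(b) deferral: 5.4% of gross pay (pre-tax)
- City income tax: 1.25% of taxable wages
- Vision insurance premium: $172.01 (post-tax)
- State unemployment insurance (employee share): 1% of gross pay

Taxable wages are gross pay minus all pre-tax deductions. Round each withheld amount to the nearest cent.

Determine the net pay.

$2,054.78

457(b) deferral: $3,013.10 × 0.054 = $162.71
Taxable wages = $3,013.10 − $162.71 = $2,850.39
Federal withholding: $2,850.39 × 0.1678 = $478.30
City income tax: $2,850.39 × 0.0125 = $35.63
State unemployment insurance (employee share): $3,013.10 × 0.01 = $30.13
Medicare: $3,013.10 × 0.0207 = $62.37
State disability insurance: $3,013.10 × 0.0057 = $17.17
Vision insurance premium: $172.01
Total deductions = $162.71 + $478.30 + $35.63 + $30.13 + $62.37 + $17.17 + $172.01 = $958.32
Net pay = $3,013.10 − $958.32 = $2,054.78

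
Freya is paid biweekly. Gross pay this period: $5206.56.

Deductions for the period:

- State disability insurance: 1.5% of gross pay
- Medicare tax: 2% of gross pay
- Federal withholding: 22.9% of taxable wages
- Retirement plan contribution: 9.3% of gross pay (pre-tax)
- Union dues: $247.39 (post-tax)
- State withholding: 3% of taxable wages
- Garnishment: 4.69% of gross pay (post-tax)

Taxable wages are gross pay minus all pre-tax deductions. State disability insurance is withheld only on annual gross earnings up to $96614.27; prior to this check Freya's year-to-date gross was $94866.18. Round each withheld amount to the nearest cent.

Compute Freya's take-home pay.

Retirement plan contribution: $5206.56 × 0.093 = $484.21
Taxable wages = $5206.56 − $484.21 = $4722.35
State withholding: $4722.35 × 0.03 = $141.67
Federal withholding: $4722.35 × 0.229 = $1081.42
Medicare tax: $5206.56 × 0.02 = $104.13
State disability insurance: only $96614.27 − $94866.18 = $1748.09 of this check is subject → $1748.09 × 0.015 = $26.22
Union dues: $247.39
Garnishment: $5206.56 × 0.0469 = $244.19
Total deductions = $484.21 + $141.67 + $1081.42 + $104.13 + $26.22 + $247.39 + $244.19 = $2329.23
Net pay = $5206.56 − $2329.23 = $2877.33

$2877.33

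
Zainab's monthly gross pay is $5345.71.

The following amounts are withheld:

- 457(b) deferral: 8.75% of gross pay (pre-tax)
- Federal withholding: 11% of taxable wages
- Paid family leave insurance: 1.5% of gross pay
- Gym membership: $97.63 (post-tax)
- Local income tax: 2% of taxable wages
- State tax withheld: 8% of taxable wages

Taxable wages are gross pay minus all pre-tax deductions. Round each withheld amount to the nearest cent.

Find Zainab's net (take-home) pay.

$3675.76

457(b) deferral: $5345.71 × 0.0875 = $467.75
Taxable wages = $5345.71 − $467.75 = $4877.96
Local income tax: $4877.96 × 0.02 = $97.56
Federal withholding: $4877.96 × 0.11 = $536.58
State tax withheld: $4877.96 × 0.08 = $390.24
Paid family leave insurance: $5345.71 × 0.015 = $80.19
Gym membership: $97.63
Total deductions = $467.75 + $97.56 + $536.58 + $390.24 + $80.19 + $97.63 = $1669.95
Net pay = $5345.71 − $1669.95 = $3675.76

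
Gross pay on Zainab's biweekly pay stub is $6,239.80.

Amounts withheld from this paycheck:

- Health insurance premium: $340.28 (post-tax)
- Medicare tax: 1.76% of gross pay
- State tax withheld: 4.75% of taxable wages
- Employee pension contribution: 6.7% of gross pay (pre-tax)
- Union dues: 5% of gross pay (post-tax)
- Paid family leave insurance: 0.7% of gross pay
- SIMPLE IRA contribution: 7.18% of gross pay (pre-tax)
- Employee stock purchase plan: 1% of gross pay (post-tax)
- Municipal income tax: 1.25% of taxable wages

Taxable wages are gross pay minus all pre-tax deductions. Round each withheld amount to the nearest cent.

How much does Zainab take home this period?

Employee pension contribution: $6,239.80 × 0.067 = $418.07
SIMPLE IRA contribution: $6,239.80 × 0.0718 = $448.02
Pre-tax total = $418.07 + $448.02 = $866.09
Taxable wages = $6,239.80 − $866.09 = $5,373.71
State tax withheld: $5,373.71 × 0.0475 = $255.25
Municipal income tax: $5,373.71 × 0.0125 = $67.17
Paid family leave insurance: $6,239.80 × 0.007 = $43.68
Medicare tax: $6,239.80 × 0.0176 = $109.82
Employee stock purchase plan: $6,239.80 × 0.01 = $62.40
Union dues: $6,239.80 × 0.05 = $311.99
Health insurance premium: $340.28
Total deductions = $418.07 + $448.02 + $255.25 + $67.17 + $43.68 + $109.82 + $62.40 + $311.99 + $340.28 = $2,056.68
Net pay = $6,239.80 − $2,056.68 = $4,183.12

$4,183.12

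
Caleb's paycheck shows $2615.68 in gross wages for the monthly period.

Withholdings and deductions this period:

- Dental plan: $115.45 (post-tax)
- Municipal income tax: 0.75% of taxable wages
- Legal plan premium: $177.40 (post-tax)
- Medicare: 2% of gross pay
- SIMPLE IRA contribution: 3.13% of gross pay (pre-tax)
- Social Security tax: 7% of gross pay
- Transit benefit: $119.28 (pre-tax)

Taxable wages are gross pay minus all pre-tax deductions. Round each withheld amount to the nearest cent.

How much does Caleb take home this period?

$1868.16

Transit benefit: $119.28
SIMPLE IRA contribution: $2615.68 × 0.0313 = $81.87
Pre-tax total = $119.28 + $81.87 = $201.15
Taxable wages = $2615.68 − $201.15 = $2414.53
Municipal income tax: $2414.53 × 0.0075 = $18.11
Medicare: $2615.68 × 0.02 = $52.31
Social Security tax: $2615.68 × 0.07 = $183.10
Dental plan: $115.45
Legal plan premium: $177.40
Total deductions = $119.28 + $81.87 + $18.11 + $52.31 + $183.10 + $115.45 + $177.40 = $747.52
Net pay = $2615.68 − $747.52 = $1868.16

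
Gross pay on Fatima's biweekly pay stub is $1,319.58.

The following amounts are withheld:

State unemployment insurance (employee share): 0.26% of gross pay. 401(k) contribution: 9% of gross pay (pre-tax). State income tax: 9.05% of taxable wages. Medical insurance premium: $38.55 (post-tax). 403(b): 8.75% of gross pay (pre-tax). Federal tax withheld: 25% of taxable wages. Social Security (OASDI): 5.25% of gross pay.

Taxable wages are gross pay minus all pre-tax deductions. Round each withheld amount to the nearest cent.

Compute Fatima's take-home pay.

403(b): $1,319.58 × 0.0875 = $115.46
401(k) contribution: $1,319.58 × 0.09 = $118.76
Pre-tax total = $115.46 + $118.76 = $234.22
Taxable wages = $1,319.58 − $234.22 = $1,085.36
Federal tax withheld: $1,085.36 × 0.25 = $271.34
State income tax: $1,085.36 × 0.0905 = $98.23
Social Security (OASDI): $1,319.58 × 0.0525 = $69.28
State unemployment insurance (employee share): $1,319.58 × 0.0026 = $3.43
Medical insurance premium: $38.55
Total deductions = $115.46 + $118.76 + $271.34 + $98.23 + $69.28 + $3.43 + $38.55 = $715.05
Net pay = $1,319.58 − $715.05 = $604.53

$604.53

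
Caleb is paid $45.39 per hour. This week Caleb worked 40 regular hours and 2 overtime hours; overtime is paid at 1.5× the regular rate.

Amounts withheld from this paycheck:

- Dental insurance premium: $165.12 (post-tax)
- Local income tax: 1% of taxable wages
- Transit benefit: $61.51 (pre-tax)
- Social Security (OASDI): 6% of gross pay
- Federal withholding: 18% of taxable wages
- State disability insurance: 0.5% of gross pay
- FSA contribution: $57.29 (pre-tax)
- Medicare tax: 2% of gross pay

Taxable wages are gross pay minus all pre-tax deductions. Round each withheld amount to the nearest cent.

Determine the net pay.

Regular pay: 40 × $45.39 = $1,815.60
Overtime pay: 2 × $45.39 × 1.5 = $136.17
Gross pay = $1,815.60 + $136.17 = $1,951.77
FSA contribution: $57.29
Transit benefit: $61.51
Pre-tax total = $57.29 + $61.51 = $118.80
Taxable wages = $1,951.77 − $118.80 = $1,832.97
Federal withholding: $1,832.97 × 0.18 = $329.93
Local income tax: $1,832.97 × 0.01 = $18.33
Medicare tax: $1,951.77 × 0.02 = $39.04
State disability insurance: $1,951.77 × 0.005 = $9.76
Social Security (OASDI): $1,951.77 × 0.06 = $117.11
Dental insurance premium: $165.12
Total deductions = $57.29 + $61.51 + $329.93 + $18.33 + $39.04 + $9.76 + $117.11 + $165.12 = $798.09
Net pay = $1,951.77 − $798.09 = $1,153.68

$1,153.68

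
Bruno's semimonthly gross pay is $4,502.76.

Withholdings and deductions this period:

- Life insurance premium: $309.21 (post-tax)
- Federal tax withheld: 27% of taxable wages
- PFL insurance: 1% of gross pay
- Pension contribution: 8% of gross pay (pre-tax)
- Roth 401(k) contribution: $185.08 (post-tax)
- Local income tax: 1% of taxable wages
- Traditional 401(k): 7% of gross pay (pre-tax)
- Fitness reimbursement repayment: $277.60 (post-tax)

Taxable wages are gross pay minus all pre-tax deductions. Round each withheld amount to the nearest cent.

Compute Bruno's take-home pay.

$1,938.78

Pension contribution: $4,502.76 × 0.08 = $360.22
Traditional 401(k): $4,502.76 × 0.07 = $315.19
Pre-tax total = $360.22 + $315.19 = $675.41
Taxable wages = $4,502.76 − $675.41 = $3,827.35
Local income tax: $3,827.35 × 0.01 = $38.27
Federal tax withheld: $3,827.35 × 0.27 = $1,033.38
PFL insurance: $4,502.76 × 0.01 = $45.03
Fitness reimbursement repayment: $277.60
Roth 401(k) contribution: $185.08
Life insurance premium: $309.21
Total deductions = $360.22 + $315.19 + $38.27 + $1,033.38 + $45.03 + $277.60 + $185.08 + $309.21 = $2,563.98
Net pay = $4,502.76 − $2,563.98 = $1,938.78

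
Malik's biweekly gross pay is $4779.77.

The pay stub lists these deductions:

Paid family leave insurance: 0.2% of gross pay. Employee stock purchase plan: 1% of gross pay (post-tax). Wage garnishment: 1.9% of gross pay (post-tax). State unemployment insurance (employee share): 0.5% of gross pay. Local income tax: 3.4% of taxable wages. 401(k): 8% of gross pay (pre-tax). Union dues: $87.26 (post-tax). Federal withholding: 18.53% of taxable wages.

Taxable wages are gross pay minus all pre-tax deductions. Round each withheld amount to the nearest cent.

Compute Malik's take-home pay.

$3173.70

401(k): $4779.77 × 0.08 = $382.38
Taxable wages = $4779.77 − $382.38 = $4397.39
Federal withholding: $4397.39 × 0.1853 = $814.84
Local income tax: $4397.39 × 0.034 = $149.51
Paid family leave insurance: $4779.77 × 0.002 = $9.56
State unemployment insurance (employee share): $4779.77 × 0.005 = $23.90
Employee stock purchase plan: $4779.77 × 0.01 = $47.80
Union dues: $87.26
Wage garnishment: $4779.77 × 0.019 = $90.82
Total deductions = $382.38 + $814.84 + $149.51 + $9.56 + $23.90 + $47.80 + $87.26 + $90.82 = $1606.07
Net pay = $4779.77 − $1606.07 = $3173.70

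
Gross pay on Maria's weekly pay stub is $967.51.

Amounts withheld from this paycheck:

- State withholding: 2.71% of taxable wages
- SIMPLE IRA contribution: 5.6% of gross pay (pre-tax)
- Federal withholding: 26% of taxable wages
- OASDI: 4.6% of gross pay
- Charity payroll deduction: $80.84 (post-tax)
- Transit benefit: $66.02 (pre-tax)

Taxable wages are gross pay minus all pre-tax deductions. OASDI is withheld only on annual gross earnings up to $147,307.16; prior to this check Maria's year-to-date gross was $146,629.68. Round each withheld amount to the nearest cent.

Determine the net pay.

$492.05

Transit benefit: $66.02
SIMPLE IRA contribution: $967.51 × 0.056 = $54.18
Pre-tax total = $66.02 + $54.18 = $120.20
Taxable wages = $967.51 − $120.20 = $847.31
Federal withholding: $847.31 × 0.26 = $220.30
State withholding: $847.31 × 0.0271 = $22.96
OASDI: only $147,307.16 − $146,629.68 = $677.48 of this check is subject → $677.48 × 0.046 = $31.16
Charity payroll deduction: $80.84
Total deductions = $66.02 + $54.18 + $220.30 + $22.96 + $31.16 + $80.84 = $475.46
Net pay = $967.51 − $475.46 = $492.05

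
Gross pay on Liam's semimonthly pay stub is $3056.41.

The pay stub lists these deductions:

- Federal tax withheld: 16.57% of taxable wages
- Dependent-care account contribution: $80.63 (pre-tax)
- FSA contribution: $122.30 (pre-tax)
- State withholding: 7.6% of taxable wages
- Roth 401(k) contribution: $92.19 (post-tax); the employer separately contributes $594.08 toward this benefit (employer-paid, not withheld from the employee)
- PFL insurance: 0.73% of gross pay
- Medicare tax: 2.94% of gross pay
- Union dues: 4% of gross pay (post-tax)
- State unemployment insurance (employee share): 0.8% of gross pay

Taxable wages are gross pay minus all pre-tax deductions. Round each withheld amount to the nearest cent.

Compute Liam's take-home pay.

Dependent-care account contribution: $80.63
FSA contribution: $122.30
Pre-tax total = $80.63 + $122.30 = $202.93
Taxable wages = $3056.41 − $202.93 = $2853.48
Federal tax withheld: $2853.48 × 0.1657 = $472.82
State withholding: $2853.48 × 0.076 = $216.86
PFL insurance: $3056.41 × 0.0073 = $22.31
Medicare tax: $3056.41 × 0.0294 = $89.86
State unemployment insurance (employee share): $3056.41 × 0.008 = $24.45
Roth 401(k) contribution: $92.19
Union dues: $3056.41 × 0.04 = $122.26
(Employer's $594.08 toward Roth 401(k) contribution is not withheld from the employee.)
Total deductions = $80.63 + $122.30 + $472.82 + $216.86 + $22.31 + $89.86 + $24.45 + $92.19 + $122.26 = $1243.68
Net pay = $3056.41 − $1243.68 = $1812.73

$1812.73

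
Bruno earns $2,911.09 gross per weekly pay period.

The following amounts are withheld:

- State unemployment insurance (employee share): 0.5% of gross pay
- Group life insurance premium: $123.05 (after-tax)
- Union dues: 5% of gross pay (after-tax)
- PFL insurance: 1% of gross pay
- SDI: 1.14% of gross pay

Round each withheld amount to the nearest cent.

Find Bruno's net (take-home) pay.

SDI: $2,911.09 × 0.0114 = $33.19
State unemployment insurance (employee share): $2,911.09 × 0.005 = $14.56
PFL insurance: $2,911.09 × 0.01 = $29.11
Group life insurance premium: $123.05
Union dues: $2,911.09 × 0.05 = $145.55
Total deductions = $33.19 + $14.56 + $29.11 + $123.05 + $145.55 = $345.46
Net pay = $2,911.09 − $345.46 = $2,565.63

$2,565.63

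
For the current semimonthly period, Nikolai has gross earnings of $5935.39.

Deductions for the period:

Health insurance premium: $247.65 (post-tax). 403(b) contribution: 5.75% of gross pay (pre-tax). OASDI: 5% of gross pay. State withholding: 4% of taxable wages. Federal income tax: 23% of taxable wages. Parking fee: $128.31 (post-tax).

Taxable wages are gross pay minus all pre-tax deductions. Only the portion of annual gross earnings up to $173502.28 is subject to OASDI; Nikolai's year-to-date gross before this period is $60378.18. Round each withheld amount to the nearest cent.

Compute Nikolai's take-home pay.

$3410.97

403(b) contribution: $5935.39 × 0.0575 = $341.28
Taxable wages = $5935.39 − $341.28 = $5594.11
Federal income tax: $5594.11 × 0.23 = $1286.65
State withholding: $5594.11 × 0.04 = $223.76
OASDI: cap not yet reached, full $5935.39 is subject → $5935.39 × 0.05 = $296.77
Parking fee: $128.31
Health insurance premium: $247.65
Total deductions = $341.28 + $1286.65 + $223.76 + $296.77 + $128.31 + $247.65 = $2524.42
Net pay = $5935.39 − $2524.42 = $3410.97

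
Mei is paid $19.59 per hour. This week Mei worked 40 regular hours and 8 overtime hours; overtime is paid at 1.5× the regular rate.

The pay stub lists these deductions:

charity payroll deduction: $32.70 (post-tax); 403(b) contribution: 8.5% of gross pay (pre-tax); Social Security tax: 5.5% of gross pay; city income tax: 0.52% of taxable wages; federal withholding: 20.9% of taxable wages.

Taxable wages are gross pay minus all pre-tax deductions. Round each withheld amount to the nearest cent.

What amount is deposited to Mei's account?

Regular pay: 40 × $19.59 = $783.60
Overtime pay: 8 × $19.59 × 1.5 = $235.08
Gross pay = $783.60 + $235.08 = $1,018.68
403(b) contribution: $1,018.68 × 0.085 = $86.59
Taxable wages = $1,018.68 − $86.59 = $932.09
City income tax: $932.09 × 0.0052 = $4.85
Federal withholding: $932.09 × 0.209 = $194.81
Social Security tax: $1,018.68 × 0.055 = $56.03
Charity payroll deduction: $32.70
Total deductions = $86.59 + $4.85 + $194.81 + $56.03 + $32.70 = $374.98
Net pay = $1,018.68 − $374.98 = $643.70

$643.70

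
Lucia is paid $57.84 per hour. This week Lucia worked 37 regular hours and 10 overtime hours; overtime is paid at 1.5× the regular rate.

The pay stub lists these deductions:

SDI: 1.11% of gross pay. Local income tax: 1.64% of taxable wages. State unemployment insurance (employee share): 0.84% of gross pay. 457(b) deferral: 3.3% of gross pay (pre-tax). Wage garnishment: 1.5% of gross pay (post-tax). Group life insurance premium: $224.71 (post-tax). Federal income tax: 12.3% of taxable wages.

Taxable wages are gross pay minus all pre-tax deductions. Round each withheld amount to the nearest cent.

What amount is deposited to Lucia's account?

$2,174.51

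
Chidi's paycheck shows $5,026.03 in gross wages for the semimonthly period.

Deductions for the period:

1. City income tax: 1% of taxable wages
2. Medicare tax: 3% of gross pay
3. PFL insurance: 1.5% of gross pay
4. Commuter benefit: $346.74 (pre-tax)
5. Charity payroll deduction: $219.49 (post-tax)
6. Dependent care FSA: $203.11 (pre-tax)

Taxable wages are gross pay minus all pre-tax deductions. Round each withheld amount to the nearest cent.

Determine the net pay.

Dependent care FSA: $203.11
Commuter benefit: $346.74
Pre-tax total = $203.11 + $346.74 = $549.85
Taxable wages = $5,026.03 − $549.85 = $4,476.18
City income tax: $4,476.18 × 0.01 = $44.76
PFL insurance: $5,026.03 × 0.015 = $75.39
Medicare tax: $5,026.03 × 0.03 = $150.78
Charity payroll deduction: $219.49
Total deductions = $203.11 + $346.74 + $44.76 + $75.39 + $150.78 + $219.49 = $1,040.27
Net pay = $5,026.03 − $1,040.27 = $3,985.76

$3,985.76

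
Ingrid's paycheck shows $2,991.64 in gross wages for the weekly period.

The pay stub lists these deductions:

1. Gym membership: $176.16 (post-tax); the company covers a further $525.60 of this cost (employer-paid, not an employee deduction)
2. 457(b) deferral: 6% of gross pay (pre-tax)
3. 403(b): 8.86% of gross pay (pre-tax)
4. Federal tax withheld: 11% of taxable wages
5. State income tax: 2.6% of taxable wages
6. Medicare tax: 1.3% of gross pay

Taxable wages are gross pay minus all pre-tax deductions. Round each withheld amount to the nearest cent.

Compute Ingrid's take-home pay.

$1,985.63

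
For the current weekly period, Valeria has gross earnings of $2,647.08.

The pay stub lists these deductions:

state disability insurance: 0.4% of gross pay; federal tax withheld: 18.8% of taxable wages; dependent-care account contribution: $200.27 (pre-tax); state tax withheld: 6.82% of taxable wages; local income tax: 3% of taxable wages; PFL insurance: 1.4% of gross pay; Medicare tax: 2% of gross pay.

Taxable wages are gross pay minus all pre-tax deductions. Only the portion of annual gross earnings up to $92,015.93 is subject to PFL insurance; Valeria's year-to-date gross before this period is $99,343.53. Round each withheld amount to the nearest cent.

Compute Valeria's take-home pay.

Dependent-care account contribution: $200.27
Taxable wages = $2,647.08 − $200.27 = $2,446.81
Federal tax withheld: $2,446.81 × 0.188 = $460.00
State tax withheld: $2,446.81 × 0.0682 = $166.87
Local income tax: $2,446.81 × 0.03 = $73.40
Medicare tax: $2,647.08 × 0.02 = $52.94
State disability insurance: $2,647.08 × 0.004 = $10.59
PFL insurance: annual cap $92,015.93 already reached (YTD $99,343.53), so $0.00
Total deductions = $200.27 + $460.00 + $166.87 + $73.40 + $52.94 + $10.59 + $0.00 = $964.07
Net pay = $2,647.08 − $964.07 = $1,683.01

$1,683.01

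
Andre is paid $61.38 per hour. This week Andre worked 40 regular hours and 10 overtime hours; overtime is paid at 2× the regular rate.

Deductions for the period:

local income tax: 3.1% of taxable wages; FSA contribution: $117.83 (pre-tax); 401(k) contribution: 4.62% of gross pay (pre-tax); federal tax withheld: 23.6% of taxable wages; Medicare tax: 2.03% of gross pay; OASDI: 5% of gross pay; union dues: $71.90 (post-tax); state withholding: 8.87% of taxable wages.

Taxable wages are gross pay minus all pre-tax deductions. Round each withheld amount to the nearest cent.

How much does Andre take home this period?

Regular pay: 40 × $61.38 = $2,455.20
Overtime pay: 10 × $61.38 × 2 = $1,227.60
Gross pay = $2,455.20 + $1,227.60 = $3,682.80
401(k) contribution: $3,682.80 × 0.0462 = $170.15
FSA contribution: $117.83
Pre-tax total = $170.15 + $117.83 = $287.98
Taxable wages = $3,682.80 − $287.98 = $3,394.82
Federal tax withheld: $3,394.82 × 0.236 = $801.18
Local income tax: $3,394.82 × 0.031 = $105.24
State withholding: $3,394.82 × 0.0887 = $301.12
OASDI: $3,682.80 × 0.05 = $184.14
Medicare tax: $3,682.80 × 0.0203 = $74.76
Union dues: $71.90
Total deductions = $170.15 + $117.83 + $801.18 + $105.24 + $301.12 + $184.14 + $74.76 + $71.90 = $1,826.32
Net pay = $3,682.80 − $1,826.32 = $1,856.48

$1,856.48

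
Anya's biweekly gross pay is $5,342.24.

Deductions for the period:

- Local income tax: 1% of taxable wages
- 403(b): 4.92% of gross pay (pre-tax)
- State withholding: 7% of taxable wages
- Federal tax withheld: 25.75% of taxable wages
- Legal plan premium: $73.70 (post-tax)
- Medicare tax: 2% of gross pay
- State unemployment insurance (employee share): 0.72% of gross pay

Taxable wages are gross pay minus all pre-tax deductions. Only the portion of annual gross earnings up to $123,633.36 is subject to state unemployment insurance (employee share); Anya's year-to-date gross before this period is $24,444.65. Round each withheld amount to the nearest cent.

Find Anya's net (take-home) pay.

$3,146.10

403(b): $5,342.24 × 0.0492 = $262.84
Taxable wages = $5,342.24 − $262.84 = $5,079.40
Local income tax: $5,079.40 × 0.01 = $50.79
Federal tax withheld: $5,079.40 × 0.2575 = $1,307.95
State withholding: $5,079.40 × 0.07 = $355.56
Medicare tax: $5,342.24 × 0.02 = $106.84
State unemployment insurance (employee share): cap not yet reached, full $5,342.24 is subject → $5,342.24 × 0.0072 = $38.46
Legal plan premium: $73.70
Total deductions = $262.84 + $50.79 + $1,307.95 + $355.56 + $106.84 + $38.46 + $73.70 = $2,196.14
Net pay = $5,342.24 − $2,196.14 = $3,146.10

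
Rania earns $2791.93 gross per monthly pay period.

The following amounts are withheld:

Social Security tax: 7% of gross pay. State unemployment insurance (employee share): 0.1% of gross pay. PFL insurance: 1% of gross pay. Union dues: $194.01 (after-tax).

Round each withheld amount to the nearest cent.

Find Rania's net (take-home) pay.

$2371.77

PFL insurance: $2791.93 × 0.01 = $27.92
State unemployment insurance (employee share): $2791.93 × 0.001 = $2.79
Social Security tax: $2791.93 × 0.07 = $195.44
Union dues: $194.01
Total deductions = $27.92 + $2.79 + $195.44 + $194.01 = $420.16
Net pay = $2791.93 − $420.16 = $2371.77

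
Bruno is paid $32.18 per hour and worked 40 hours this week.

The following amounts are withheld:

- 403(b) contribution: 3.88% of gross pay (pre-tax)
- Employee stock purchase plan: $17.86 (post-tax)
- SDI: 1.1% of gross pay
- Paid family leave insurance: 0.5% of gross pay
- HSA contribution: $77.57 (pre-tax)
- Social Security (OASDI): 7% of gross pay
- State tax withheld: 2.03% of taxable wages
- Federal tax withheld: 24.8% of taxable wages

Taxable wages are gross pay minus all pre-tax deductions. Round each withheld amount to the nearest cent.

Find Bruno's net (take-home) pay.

$719.99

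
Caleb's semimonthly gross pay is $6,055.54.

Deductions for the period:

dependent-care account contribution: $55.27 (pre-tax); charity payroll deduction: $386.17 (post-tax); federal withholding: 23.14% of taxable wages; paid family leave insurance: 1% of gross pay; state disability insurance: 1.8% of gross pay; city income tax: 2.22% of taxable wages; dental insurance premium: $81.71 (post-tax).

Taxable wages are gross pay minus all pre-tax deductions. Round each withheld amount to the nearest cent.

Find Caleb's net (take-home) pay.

Dependent-care account contribution: $55.27
Taxable wages = $6,055.54 − $55.27 = $6,000.27
Federal withholding: $6,000.27 × 0.2314 = $1,388.46
City income tax: $6,000.27 × 0.0222 = $133.21
Paid family leave insurance: $6,055.54 × 0.01 = $60.56
State disability insurance: $6,055.54 × 0.018 = $109.00
Dental insurance premium: $81.71
Charity payroll deduction: $386.17
Total deductions = $55.27 + $1,388.46 + $133.21 + $60.56 + $109.00 + $81.71 + $386.17 = $2,214.38
Net pay = $6,055.54 − $2,214.38 = $3,841.16

$3,841.16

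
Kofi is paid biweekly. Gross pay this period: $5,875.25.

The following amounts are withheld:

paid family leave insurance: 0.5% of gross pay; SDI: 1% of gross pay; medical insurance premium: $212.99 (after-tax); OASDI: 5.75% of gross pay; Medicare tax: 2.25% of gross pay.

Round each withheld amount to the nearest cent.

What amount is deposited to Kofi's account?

SDI: $5,875.25 × 0.01 = $58.75
Medicare tax: $5,875.25 × 0.0225 = $132.19
OASDI: $5,875.25 × 0.0575 = $337.83
Paid family leave insurance: $5,875.25 × 0.005 = $29.38
Medical insurance premium: $212.99
Total deductions = $58.75 + $132.19 + $337.83 + $29.38 + $212.99 = $771.14
Net pay = $5,875.25 − $771.14 = $5,104.11

$5,104.11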